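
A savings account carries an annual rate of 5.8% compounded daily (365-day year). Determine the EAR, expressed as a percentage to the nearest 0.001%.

5.971%

EAR = (1 + 0.058/365)^365 − 1.
= (1 + 0.000159)^365 − 1 = 1.059710 − 1 = 5.971%.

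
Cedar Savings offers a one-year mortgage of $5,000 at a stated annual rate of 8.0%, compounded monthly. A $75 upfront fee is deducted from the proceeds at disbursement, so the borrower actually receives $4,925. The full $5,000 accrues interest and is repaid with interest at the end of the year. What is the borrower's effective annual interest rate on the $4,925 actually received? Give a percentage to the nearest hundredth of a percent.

9.95%

Amount owed after one year: 5,000 × (1 + 0.080/12)^12 = 5,000 × 1.083000 = $5,415.00.
Effective rate on net proceeds: 5,415.00 / 4,925 − 1 = 0.099492 = 9.95%.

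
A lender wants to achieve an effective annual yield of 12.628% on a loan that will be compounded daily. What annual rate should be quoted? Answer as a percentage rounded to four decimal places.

(1 + r/365)^365 − 1 = 0.12628, so 1 + r/365 = 1.12628^(1/365).
r/365 = 0.000326, so r = 0.118940 = 11.8940%.

11.8940%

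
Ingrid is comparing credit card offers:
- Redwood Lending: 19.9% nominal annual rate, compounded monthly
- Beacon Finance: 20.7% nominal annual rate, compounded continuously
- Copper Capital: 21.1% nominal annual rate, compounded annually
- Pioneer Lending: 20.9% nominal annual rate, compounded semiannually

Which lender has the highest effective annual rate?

Redwood Lending: (1 + 0.199/12)^12 − 1 = 21.819%
Beacon Finance: e^0.207 − 1 = 22.998%
Copper Capital: compounded annually, EAR = 21.100%
Pioneer Lending: (1 + 0.209/2)^2 − 1 = 21.992%
The highest effective annual rate is Beacon Finance at 22.998%.

Beacon Finance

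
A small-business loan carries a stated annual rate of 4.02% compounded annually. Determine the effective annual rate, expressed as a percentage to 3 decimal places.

4.020%

Annual compounding means the effective rate equals the nominal rate: 4.020%.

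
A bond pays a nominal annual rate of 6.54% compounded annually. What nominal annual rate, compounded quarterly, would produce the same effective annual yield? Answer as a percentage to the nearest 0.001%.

Compounded annually, EAR = nominal = 0.065400.
Solve (1 + r/4)^4 = 1.065400: r/4 = 1.065400^(1/4) − 1 = 0.015964, so r = 0.063855 = 6.385%.

6.385%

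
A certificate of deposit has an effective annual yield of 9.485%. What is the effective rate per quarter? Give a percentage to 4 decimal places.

The per-quarter rate i satisfies (1 + i)^4 = 1 + 0.09485.
i = 1.09485^(1/4) − 1 = 0.0229129 = 2.2913%.

2.2913%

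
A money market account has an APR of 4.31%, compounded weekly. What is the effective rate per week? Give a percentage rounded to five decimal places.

With a nominal annual rate compounded weekly, the periodic rate is the nominal rate divided by 52.
i = 0.0431 / 52 = 0.0008288 = 0.08288%.

0.08288%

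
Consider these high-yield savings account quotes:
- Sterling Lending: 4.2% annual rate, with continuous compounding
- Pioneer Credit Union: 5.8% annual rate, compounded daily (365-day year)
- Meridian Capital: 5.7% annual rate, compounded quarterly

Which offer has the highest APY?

Sterling Lending: e^0.042 − 1 = 4.289%
Pioneer Credit Union: (1 + 0.058/365)^365 − 1 = 5.971%
Meridian Capital: (1 + 0.057/4)^4 − 1 = 5.823%
The highest effective annual rate is Pioneer Credit Union at 5.971%.

Pioneer Credit Union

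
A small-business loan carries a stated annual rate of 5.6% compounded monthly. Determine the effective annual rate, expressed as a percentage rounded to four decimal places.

EAR = (1 + 0.056/12)^12 − 1.
= 1.057460 − 1 = 5.7460%.

5.7460%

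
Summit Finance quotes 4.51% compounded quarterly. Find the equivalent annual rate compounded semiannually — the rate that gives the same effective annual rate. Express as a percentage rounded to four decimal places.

EAR = (1 + 0.0451/4)^4 − 1 = 0.045869.
Solve (1 + r/2)^2 = 1.045869: r/2 = 1.045869^(1/2) − 1 = 0.022677, so r = 0.045354 = 4.5354%.

4.5354%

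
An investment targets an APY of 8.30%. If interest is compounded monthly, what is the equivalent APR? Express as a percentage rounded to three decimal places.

(1 + r/12)^12 − 1 = 0.0830, so 1 + r/12 = 1.0830^(1/12).
r/12 = 0.006667, so r = 0.080000 = 8.000%.

8.000%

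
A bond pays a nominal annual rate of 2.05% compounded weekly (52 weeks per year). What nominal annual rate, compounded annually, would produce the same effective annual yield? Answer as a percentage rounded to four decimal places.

EAR = (1 + 0.0205/52)^52 − 1 = 0.020707.
Compounded annually, the equivalent nominal rate is the EAR itself: 2.0707%.

2.0707%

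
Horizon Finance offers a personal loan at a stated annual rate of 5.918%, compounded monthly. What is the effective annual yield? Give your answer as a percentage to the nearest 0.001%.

6.081%

EAR = (1 + 0.05918/12)^12 − 1.
= (1 + 0.004932)^12 − 1 = 1.060812 − 1 = 6.081%.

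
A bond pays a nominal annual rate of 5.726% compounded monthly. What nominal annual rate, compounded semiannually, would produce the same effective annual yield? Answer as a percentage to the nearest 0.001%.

5.795%

EAR = (1 + 0.05726/12)^12 − 1 = 0.058787.
Solve (1 + r/2)^2 = 1.058787: r/2 = 1.058787^(1/2) − 1 = 0.028974, so r = 0.057947 = 5.795%.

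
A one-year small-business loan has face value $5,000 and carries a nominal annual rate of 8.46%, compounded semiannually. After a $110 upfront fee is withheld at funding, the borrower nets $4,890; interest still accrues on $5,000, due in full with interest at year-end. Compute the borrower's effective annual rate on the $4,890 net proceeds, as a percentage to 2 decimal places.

11.08%

Amount owed after one year: 5,000 × (1 + 0.0846/2)^2 = 5,000 × 1.086389 = $5,431.95.
Effective rate on net proceeds: 5,431.95 / 4,890 − 1 = 0.110827 = 11.08%.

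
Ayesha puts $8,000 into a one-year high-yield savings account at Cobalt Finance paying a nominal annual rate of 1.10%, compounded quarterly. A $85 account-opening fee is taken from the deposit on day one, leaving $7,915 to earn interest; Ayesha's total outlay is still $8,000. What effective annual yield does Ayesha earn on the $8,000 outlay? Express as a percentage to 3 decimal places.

Value after one year: 7,915 × (1 + 0.0110/4)^4 = 7,915 × 1.011045 = $8,002.42.
Effective yield on the $8,000 outlay: 8,002.42 / 8,000 − 1 = 0.000303 = 0.030%.

0.030%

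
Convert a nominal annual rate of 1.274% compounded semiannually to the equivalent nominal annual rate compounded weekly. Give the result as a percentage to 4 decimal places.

EAR = (1 + 0.01274/2)^2 − 1 = 0.012781.
Solve (1 + r/52)^52 = 1.012781: r/52 = 1.012781^(1/52) − 1 = 0.000244, so r = 0.012701 = 1.2701%.

1.2701%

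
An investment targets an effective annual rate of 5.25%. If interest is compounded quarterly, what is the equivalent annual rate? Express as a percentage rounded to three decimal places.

(1 + r/4)^4 − 1 = 0.0525, so 1 + r/4 = 1.0525^(1/4).
r/4 = 0.012874, so r = 0.051497 = 5.150%.

5.150%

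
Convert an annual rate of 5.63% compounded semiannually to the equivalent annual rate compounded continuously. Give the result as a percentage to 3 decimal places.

EAR = (1 + 0.0563/2)^2 − 1 = 0.057092.
Equivalent continuous rate: r = ln(1 + 0.057092) = 0.055522 = 5.552%.

5.552%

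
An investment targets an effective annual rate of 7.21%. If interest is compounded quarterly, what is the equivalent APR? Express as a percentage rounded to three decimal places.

7.023%

(1 + r/4)^4 − 1 = 0.0721, so 1 + r/4 = 1.0721^(1/4).
r/4 = 0.017557, so r = 0.070229 = 7.023%.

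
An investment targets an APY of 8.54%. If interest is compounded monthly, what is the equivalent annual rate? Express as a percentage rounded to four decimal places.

(1 + r/12)^12 − 1 = 0.0854, so 1 + r/12 = 1.0854^(1/12).
r/12 = 0.006852, so r = 0.082229 = 8.2229%.

8.2229%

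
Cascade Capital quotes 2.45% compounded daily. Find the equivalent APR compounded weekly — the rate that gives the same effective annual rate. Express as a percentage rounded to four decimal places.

2.4505%

EAR = (1 + 0.0245/365)^365 − 1 = 0.024802.
Solve (1 + r/52)^52 = 1.024802: r/52 = 1.024802^(1/52) − 1 = 0.000471, so r = 0.024505 = 2.4505%.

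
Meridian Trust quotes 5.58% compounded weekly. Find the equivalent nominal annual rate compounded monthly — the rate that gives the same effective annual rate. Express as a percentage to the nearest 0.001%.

5.590%

EAR = (1 + 0.0558/52)^52 − 1 = 0.057355.
Solve (1 + r/12)^12 = 1.057355: r/12 = 1.057355^(1/12) − 1 = 0.004658, so r = 0.055900 = 5.590%.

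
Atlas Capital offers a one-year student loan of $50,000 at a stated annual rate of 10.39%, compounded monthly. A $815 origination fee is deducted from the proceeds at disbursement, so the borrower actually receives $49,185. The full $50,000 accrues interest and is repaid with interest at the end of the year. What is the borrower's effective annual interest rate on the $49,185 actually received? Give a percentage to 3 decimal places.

12.737%

Amount owed after one year: 50,000 × (1 + 0.1039/12)^12 = 50,000 × 1.108993 = $55,449.67.
Effective rate on net proceeds: 55,449.67 / 49,185 − 1 = 0.127370 = 12.737%.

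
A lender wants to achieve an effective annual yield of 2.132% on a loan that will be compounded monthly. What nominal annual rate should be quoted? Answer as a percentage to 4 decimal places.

2.1114%

(1 + r/12)^12 − 1 = 0.02132, so 1 + r/12 = 1.02132^(1/12).
r/12 = 0.001760, so r = 0.021114 = 2.1114%.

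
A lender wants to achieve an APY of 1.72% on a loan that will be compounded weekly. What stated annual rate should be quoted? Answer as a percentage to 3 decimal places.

(1 + r/52)^52 − 1 = 0.0172, so 1 + r/52 = 1.0172^(1/52).
r/52 = 0.000328, so r = 0.017057 = 1.706%.

1.706%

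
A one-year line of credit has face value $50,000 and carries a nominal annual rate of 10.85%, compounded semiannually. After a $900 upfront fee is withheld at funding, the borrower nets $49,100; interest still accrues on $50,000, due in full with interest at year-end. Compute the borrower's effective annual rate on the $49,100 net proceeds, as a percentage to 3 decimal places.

Amount owed after one year: 50,000 × (1 + 0.1085/2)^2 = 50,000 × 1.111443 = $55,572.15.
Effective rate on net proceeds: 55,572.15 / 49,100 − 1 = 0.131816 = 13.182%.

13.182%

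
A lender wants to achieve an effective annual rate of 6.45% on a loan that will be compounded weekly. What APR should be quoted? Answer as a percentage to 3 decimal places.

(1 + r/52)^52 − 1 = 0.0645, so 1 + r/52 = 1.0645^(1/52).
r/52 = 0.001203, so r = 0.062543 = 6.254%.

6.254%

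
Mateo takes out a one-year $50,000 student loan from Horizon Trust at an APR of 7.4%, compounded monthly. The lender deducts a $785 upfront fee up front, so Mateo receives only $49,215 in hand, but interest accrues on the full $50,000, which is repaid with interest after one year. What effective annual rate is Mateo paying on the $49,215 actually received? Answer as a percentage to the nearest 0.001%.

9.373%

Amount owed after one year: 50,000 × (1 + 0.074/12)^12 = 50,000 × 1.076562 = $53,828.11.
Effective rate on net proceeds: 53,828.11 / 49,215 − 1 = 0.093734 = 9.373%.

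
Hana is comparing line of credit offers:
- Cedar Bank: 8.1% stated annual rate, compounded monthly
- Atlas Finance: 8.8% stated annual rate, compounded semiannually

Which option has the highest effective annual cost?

Atlas Finance

Cedar Bank: (1 + 0.081/12)^12 − 1 = 8.408%
Atlas Finance: (1 + 0.088/2)^2 − 1 = 8.994%
The highest effective annual rate is Atlas Finance at 8.994%.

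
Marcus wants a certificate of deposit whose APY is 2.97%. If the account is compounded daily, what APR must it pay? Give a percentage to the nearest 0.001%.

2.927%

(1 + r/365)^365 − 1 = 0.0297, so 1 + r/365 = 1.0297^(1/365).
r/365 = 0.000080, so r = 0.029269 = 2.927%.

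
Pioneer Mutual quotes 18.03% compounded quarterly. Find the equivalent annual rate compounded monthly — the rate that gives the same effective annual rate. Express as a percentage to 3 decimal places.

17.766%

EAR = (1 + 0.1803/4)^4 − 1 = 0.192861.
Solve (1 + r/12)^12 = 1.192861: r/12 = 1.192861^(1/12) − 1 = 0.014805, so r = 0.177657 = 17.766%.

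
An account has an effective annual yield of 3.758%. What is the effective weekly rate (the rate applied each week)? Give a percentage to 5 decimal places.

0.07097%

The per-week rate i satisfies (1 + i)^52 = 1 + 0.03758.
i = 1.03758^(1/52) − 1 = 0.0007097 = 0.07097%.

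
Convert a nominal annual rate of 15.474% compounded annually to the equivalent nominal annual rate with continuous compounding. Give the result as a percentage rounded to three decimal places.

Compounded annually, EAR = nominal = 0.154740.
Equivalent continuous rate: r = ln(1 + 0.154740) = 0.143875 = 14.388%.

14.388%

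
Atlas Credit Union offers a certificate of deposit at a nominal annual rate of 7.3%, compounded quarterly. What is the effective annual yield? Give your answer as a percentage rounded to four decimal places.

7.5023%

EAR = (1 + 0.073/4)^4 − 1.
= 1.075023 − 1 = 7.5023%.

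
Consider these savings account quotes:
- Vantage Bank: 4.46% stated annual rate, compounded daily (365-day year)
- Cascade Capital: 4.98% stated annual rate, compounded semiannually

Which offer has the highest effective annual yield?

Vantage Bank: (1 + 0.0446/365)^365 − 1 = 4.561%
Cascade Capital: (1 + 0.0498/2)^2 − 1 = 5.042%
The highest effective annual rate is Cascade Capital at 5.042%.

Cascade Capital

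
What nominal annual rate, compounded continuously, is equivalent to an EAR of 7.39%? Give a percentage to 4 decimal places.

7.1297%

Continuous: nominal r satisfies e^r − 1 = 0.0739.
r = ln(1 + 0.0739) = ln(1.0739) = 0.071297 = 7.1297%.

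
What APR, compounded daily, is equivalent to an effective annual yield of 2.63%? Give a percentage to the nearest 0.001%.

2.596%

(1 + r/365)^365 − 1 = 0.0263, so 1 + r/365 = 1.0263^(1/365).
r/365 = 0.000071, so r = 0.025961 = 2.596%.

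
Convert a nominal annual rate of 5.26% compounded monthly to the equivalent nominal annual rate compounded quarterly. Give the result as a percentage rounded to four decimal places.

5.2831%

EAR = (1 + 0.0526/12)^12 − 1 = 0.053887.
Solve (1 + r/4)^4 = 1.053887: r/4 = 1.053887^(1/4) − 1 = 0.013208, so r = 0.052831 = 5.2831%.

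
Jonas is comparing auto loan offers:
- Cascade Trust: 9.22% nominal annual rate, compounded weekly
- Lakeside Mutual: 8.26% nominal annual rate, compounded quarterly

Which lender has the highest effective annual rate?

Cascade Trust

Cascade Trust: (1 + 0.0922/52)^52 − 1 = 9.649%
Lakeside Mutual: (1 + 0.0826/4)^4 − 1 = 8.519%
The highest effective annual rate is Cascade Trust at 9.649%.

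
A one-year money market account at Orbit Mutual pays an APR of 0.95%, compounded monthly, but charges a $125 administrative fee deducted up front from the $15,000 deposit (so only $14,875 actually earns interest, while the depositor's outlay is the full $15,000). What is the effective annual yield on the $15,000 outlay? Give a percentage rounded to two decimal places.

0.11%

Value after one year: 14,875 × (1 + 0.0095/12)^12 = 14,875 × 1.009541 = $15,016.93.
Effective yield on the $15,000 outlay: 15,016.93 / 15,000 − 1 = 0.001129 = 0.11%.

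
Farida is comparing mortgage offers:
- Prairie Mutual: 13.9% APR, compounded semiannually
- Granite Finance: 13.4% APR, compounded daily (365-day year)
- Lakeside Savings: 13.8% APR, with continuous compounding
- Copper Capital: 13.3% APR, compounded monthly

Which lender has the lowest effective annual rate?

Prairie Mutual: (1 + 0.139/2)^2 − 1 = 14.383%
Granite Finance: (1 + 0.134/365)^365 − 1 = 14.336%
Lakeside Savings: e^0.138 − 1 = 14.798%
Copper Capital: (1 + 0.133/12)^12 − 1 = 14.141%
The lowest effective annual rate is Copper Capital at 14.141%.

Copper Capital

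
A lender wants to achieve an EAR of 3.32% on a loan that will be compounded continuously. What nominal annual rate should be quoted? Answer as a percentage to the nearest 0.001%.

Continuous: nominal r satisfies e^r − 1 = 0.0332.
r = ln(1 + 0.0332) = ln(1.0332) = 0.032661 = 3.266%.

3.266%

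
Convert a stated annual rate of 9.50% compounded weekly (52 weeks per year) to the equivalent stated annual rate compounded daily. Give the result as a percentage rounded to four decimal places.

EAR = (1 + 0.0950/52)^52 − 1 = 0.099564.
Solve (1 + r/365)^365 = 1.099564: r/365 = 1.099564^(1/365) − 1 = 0.000260, so r = 0.094926 = 9.4926%.

9.4926%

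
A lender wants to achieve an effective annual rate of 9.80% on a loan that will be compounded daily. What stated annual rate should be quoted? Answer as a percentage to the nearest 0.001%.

(1 + r/365)^365 − 1 = 0.0980, so 1 + r/365 = 1.0980^(1/365).
r/365 = 0.000256, so r = 0.093502 = 9.350%.

9.350%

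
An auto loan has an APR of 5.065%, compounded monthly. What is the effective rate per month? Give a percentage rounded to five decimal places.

With a nominal annual rate compounded monthly, the periodic rate is the nominal rate divided by 12.
i = 0.05065 / 12 = 0.0042208 = 0.42208%.

0.42208%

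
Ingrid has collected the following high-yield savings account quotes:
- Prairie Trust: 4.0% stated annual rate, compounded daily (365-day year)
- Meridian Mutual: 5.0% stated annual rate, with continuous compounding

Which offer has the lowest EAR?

Prairie Trust

Prairie Trust: (1 + 0.040/365)^365 − 1 = 4.081%
Meridian Mutual: e^0.050 − 1 = 5.127%
The lowest effective annual rate is Prairie Trust at 4.081%.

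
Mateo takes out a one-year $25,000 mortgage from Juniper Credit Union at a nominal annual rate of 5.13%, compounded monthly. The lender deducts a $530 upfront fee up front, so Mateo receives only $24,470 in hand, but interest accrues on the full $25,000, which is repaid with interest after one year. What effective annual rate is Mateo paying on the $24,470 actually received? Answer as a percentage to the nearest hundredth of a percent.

Amount owed after one year: 25,000 × (1 + 0.0513/12)^12 = 25,000 × 1.052524 = $26,313.09.
Effective rate on net proceeds: 26,313.09 / 24,470 − 1 = 0.075320 = 7.53%.

7.53%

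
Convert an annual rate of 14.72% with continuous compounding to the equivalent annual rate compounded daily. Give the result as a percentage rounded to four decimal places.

14.7230%

EAR under continuous compounding: e^0.1472 − 1 = 0.158586.
Solve (1 + r/365)^365 = 1.158586: r/365 = 1.158586^(1/365) − 1 = 0.000403, so r = 0.147230 = 14.7230%.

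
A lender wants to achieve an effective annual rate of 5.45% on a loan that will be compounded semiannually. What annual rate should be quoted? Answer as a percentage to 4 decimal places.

(1 + r/2)^2 − 1 = 0.0545, so 1 + r/2 = 1.0545^(1/2).
r/2 = 0.026889, so r = 0.053777 = 5.3777%.

5.3777%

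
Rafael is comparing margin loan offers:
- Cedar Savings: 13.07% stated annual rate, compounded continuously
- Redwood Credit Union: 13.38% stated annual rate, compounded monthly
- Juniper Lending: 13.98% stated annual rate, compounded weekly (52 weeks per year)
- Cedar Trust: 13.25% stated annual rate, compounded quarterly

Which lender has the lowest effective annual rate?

Cedar Savings: e^0.1307 − 1 = 13.963%
Redwood Credit Union: (1 + 0.1338/12)^12 − 1 = 14.232%
Juniper Lending: (1 + 0.1398/52)^52 − 1 = 14.983%
Cedar Trust: (1 + 0.1325/4)^4 − 1 = 13.923%
The lowest effective annual rate is Cedar Trust at 13.923%.

Cedar Trust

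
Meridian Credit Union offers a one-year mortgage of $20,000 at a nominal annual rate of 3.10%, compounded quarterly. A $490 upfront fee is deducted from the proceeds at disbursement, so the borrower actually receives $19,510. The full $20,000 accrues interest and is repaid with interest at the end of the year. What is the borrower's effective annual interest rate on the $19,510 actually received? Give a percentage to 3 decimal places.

5.727%

Amount owed after one year: 20,000 × (1 + 0.0310/4)^4 = 20,000 × 1.031362 = $20,627.24.
Effective rate on net proceeds: 20,627.24 / 19,510 − 1 = 0.057265 = 5.727%.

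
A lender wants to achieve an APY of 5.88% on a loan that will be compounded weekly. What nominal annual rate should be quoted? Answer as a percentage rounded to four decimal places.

5.7168%

(1 + r/52)^52 − 1 = 0.0588, so 1 + r/52 = 1.0588^(1/52).
r/52 = 0.001099, so r = 0.057168 = 5.7168%.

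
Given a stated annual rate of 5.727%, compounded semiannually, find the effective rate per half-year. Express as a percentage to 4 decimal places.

2.8635%

With a nominal annual rate compounded semiannually, the periodic rate is the nominal rate divided by 2.
i = 0.05727 / 2 = 0.0286350 = 2.8635%.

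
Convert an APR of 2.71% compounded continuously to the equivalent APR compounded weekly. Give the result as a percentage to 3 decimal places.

2.711%

EAR under continuous compounding: e^0.0271 − 1 = 0.027471.
Solve (1 + r/52)^52 = 1.027471: r/52 = 1.027471^(1/52) − 1 = 0.000521, so r = 0.027107 = 2.711%.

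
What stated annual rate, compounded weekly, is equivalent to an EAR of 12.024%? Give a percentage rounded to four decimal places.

11.3667%

(1 + r/52)^52 − 1 = 0.12024, so 1 + r/52 = 1.12024^(1/52).
r/52 = 0.002186, so r = 0.113667 = 11.3667%.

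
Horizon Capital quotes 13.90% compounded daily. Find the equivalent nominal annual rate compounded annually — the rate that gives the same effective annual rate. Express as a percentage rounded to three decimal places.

EAR = (1 + 0.1390/365)^365 − 1 = 0.149094.
Compounded annually, the equivalent nominal rate is the EAR itself: 14.909%.

14.909%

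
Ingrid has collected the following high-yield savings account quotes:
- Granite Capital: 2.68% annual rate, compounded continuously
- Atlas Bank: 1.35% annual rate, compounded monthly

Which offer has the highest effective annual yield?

Granite Capital: e^0.0268 − 1 = 2.716%
Atlas Bank: (1 + 0.0135/12)^12 − 1 = 1.358%
The highest effective annual rate is Granite Capital at 2.716%.

Granite Capital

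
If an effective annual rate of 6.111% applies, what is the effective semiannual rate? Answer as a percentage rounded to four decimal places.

The per-half-year rate i satisfies (1 + i)^2 = 1 + 0.06111.
i = 1.06111^(1/2) − 1 = 0.0301019 = 3.0102%.

3.0102%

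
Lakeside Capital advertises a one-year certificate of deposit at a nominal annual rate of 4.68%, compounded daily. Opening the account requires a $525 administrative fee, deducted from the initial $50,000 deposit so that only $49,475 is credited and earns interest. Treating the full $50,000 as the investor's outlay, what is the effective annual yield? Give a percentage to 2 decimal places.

Value after one year: 49,475 × (1 + 0.0468/365)^365 = 49,475 × 1.047909 = $51,845.31.
Effective yield on the $50,000 outlay: 51,845.31 / 50,000 − 1 = 0.036906 = 3.69%.

3.69%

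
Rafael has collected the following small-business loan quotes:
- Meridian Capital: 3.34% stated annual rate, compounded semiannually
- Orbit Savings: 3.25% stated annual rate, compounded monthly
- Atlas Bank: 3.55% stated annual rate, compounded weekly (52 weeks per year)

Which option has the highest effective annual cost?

Atlas Bank

Meridian Capital: (1 + 0.0334/2)^2 − 1 = 3.368%
Orbit Savings: (1 + 0.0325/12)^12 − 1 = 3.299%
Atlas Bank: (1 + 0.0355/52)^52 − 1 = 3.613%
The highest effective annual rate is Atlas Bank at 3.613%.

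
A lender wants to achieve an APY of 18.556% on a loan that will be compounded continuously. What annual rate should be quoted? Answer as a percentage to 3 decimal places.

17.022%

Continuous: nominal r satisfies e^r − 1 = 0.18556.
r = ln(1 + 0.18556) = ln(1.18556) = 0.170215 = 17.022%.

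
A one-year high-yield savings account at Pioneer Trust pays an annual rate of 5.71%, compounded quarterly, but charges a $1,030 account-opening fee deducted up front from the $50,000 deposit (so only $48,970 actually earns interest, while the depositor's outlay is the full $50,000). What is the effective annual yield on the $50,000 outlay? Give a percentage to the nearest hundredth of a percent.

3.65%

Value after one year: 48,970 × (1 + 0.0571/4)^4 = 48,970 × 1.058334 = $51,826.63.
Effective yield on the $50,000 outlay: 51,826.63 / 50,000 − 1 = 0.036533 = 3.65%.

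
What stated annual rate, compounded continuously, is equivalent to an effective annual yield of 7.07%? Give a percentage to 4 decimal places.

6.8313%

Continuous: nominal r satisfies e^r − 1 = 0.0707.
r = ln(1 + 0.0707) = ln(1.0707) = 0.068313 = 6.8313%.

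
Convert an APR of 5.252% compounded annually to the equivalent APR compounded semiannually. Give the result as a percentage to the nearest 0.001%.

Compounded annually, EAR = nominal = 0.052520.
Solve (1 + r/2)^2 = 1.052520: r/2 = 1.052520^(1/2) − 1 = 0.025924, so r = 0.051848 = 5.185%.

5.185%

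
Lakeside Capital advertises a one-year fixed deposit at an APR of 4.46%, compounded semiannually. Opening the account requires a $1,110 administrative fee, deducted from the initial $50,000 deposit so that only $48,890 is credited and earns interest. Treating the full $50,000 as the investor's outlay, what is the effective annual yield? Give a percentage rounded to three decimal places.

2.190%

Value after one year: 48,890 × (1 + 0.0446/2)^2 = 48,890 × 1.045097 = $51,094.81.
Effective yield on the $50,000 outlay: 51,094.81 / 50,000 − 1 = 0.021896 = 2.190%.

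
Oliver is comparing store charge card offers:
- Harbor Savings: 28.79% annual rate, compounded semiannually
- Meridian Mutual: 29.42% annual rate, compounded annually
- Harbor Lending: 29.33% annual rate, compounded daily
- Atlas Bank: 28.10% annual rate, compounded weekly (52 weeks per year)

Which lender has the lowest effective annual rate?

Harbor Savings: (1 + 0.2879/2)^2 − 1 = 30.862%
Meridian Mutual: compounded annually, EAR = 29.420%
Harbor Lending: (1 + 0.2933/365)^365 − 1 = 34.069%
Atlas Bank: (1 + 0.2810/52)^52 − 1 = 32.345%
The lowest effective annual rate is Meridian Mutual at 29.420%.

Meridian Mutual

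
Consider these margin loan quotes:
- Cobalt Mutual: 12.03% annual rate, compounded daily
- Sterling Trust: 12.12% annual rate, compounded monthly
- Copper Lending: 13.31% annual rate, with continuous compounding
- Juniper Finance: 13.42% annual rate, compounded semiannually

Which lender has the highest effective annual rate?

Cobalt Mutual: (1 + 0.1203/365)^365 − 1 = 12.781%
Sterling Trust: (1 + 0.1212/12)^12 − 1 = 12.816%
Copper Lending: e^0.1331 − 1 = 14.236%
Juniper Finance: (1 + 0.1342/2)^2 − 1 = 13.870%
The highest effective annual rate is Copper Lending at 14.236%.

Copper Lending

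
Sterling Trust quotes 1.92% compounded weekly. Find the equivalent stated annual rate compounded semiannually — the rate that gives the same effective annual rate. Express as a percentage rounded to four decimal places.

EAR = (1 + 0.0192/52)^52 − 1 = 0.019382.
Solve (1 + r/2)^2 = 1.019382: r/2 = 1.019382^(1/2) − 1 = 0.009644, so r = 0.019289 = 1.9289%.

1.9289%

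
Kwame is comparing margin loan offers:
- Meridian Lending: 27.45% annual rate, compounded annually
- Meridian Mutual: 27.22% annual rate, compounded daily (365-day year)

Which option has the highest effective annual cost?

Meridian Mutual

Meridian Lending: compounded annually, EAR = 27.450%
Meridian Mutual: (1 + 0.2722/365)^365 − 1 = 31.272%
The highest effective annual rate is Meridian Mutual at 31.272%.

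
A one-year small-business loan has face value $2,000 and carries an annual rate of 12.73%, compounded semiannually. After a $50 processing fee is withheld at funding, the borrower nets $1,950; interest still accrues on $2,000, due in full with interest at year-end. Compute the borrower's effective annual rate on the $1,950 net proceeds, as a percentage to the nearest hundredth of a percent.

Amount owed after one year: 2,000 × (1 + 0.1273/2)^2 = 2,000 × 1.131351 = $2,262.70.
Effective rate on net proceeds: 2,262.70 / 1,950 − 1 = 0.160360 = 16.04%.

16.04%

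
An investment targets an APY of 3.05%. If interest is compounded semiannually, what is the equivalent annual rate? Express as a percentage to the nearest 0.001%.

3.027%

(1 + r/2)^2 − 1 = 0.0305, so 1 + r/2 = 1.0305^(1/2).
r/2 = 0.015135, so r = 0.030271 = 3.027%.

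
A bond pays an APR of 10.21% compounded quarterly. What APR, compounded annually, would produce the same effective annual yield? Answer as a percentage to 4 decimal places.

EAR = (1 + 0.1021/4)^4 − 1 = 0.106076.
Compounded annually, the equivalent nominal rate is the EAR itself: 10.6076%.

10.6076%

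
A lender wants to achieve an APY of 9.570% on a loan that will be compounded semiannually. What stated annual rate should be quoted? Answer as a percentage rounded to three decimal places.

9.351%

(1 + r/2)^2 − 1 = 0.09570, so 1 + r/2 = 1.09570^(1/2).
r/2 = 0.046757, so r = 0.093514 = 9.351%.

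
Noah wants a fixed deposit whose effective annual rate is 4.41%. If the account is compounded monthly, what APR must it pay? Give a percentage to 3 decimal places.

4.323%

(1 + r/12)^12 − 1 = 0.0441, so 1 + r/12 = 1.0441^(1/12).
r/12 = 0.003603, so r = 0.043233 = 4.323%.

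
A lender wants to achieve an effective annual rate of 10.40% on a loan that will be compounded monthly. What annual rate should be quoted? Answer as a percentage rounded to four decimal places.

(1 + r/12)^12 − 1 = 0.1040, so 1 + r/12 = 1.1040^(1/12).
r/12 = 0.008279, so r = 0.099349 = 9.9349%.

9.9349%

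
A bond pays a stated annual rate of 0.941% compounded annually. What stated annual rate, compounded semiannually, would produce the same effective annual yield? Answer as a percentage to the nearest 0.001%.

Compounded annually, EAR = nominal = 0.009410.
Solve (1 + r/2)^2 = 1.009410: r/2 = 1.009410^(1/2) − 1 = 0.004694, so r = 0.009388 = 0.939%.

0.939%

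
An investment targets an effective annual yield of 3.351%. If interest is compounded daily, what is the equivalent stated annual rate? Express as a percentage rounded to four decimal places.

3.2962%

(1 + r/365)^365 − 1 = 0.03351, so 1 + r/365 = 1.03351^(1/365).
r/365 = 0.000090, so r = 0.032962 = 3.2962%.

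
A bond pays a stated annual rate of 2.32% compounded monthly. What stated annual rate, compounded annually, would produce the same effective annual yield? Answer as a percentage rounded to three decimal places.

2.345%

EAR = (1 + 0.0232/12)^12 − 1 = 0.023448.
Compounded annually, the equivalent nominal rate is the EAR itself: 2.345%.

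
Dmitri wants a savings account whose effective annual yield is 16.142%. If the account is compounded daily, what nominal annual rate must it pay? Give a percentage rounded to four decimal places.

(1 + r/365)^365 − 1 = 0.16142, so 1 + r/365 = 1.16142^(1/365).
r/365 = 0.000410, so r = 0.149674 = 14.9674%.

14.9674%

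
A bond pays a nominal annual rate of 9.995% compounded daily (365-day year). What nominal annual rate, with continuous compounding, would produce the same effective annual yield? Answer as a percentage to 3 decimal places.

9.994%

EAR = (1 + 0.09995/365)^365 − 1 = 0.105101.
Equivalent continuous rate: r = ln(1 + 0.105101) = 0.099936 = 9.994%.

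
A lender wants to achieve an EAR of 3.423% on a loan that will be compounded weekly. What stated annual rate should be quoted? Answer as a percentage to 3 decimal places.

(1 + r/52)^52 − 1 = 0.03423, so 1 + r/52 = 1.03423^(1/52).
r/52 = 0.000647, so r = 0.033668 = 3.367%.

3.367%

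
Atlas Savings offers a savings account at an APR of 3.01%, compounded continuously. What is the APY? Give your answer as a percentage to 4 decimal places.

With continuous compounding, EAR = e^0.0301 − 1.
e^0.0301 = 1.030558, so EAR = 0.030558 = 3.0558%.

3.0558%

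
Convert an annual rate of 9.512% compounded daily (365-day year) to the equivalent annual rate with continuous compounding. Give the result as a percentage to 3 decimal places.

9.511%

EAR = (1 + 0.09512/365)^365 − 1 = 0.099777.
Equivalent continuous rate: r = ln(1 + 0.099777) = 0.095108 = 9.511%.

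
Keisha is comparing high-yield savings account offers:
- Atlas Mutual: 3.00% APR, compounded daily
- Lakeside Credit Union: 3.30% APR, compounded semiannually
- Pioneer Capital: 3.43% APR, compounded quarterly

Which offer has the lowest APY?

Atlas Mutual: (1 + 0.0300/365)^365 − 1 = 3.045%
Lakeside Credit Union: (1 + 0.0330/2)^2 − 1 = 3.327%
Pioneer Capital: (1 + 0.0343/4)^4 − 1 = 3.474%
The lowest effective annual rate is Atlas Mutual at 3.045%.

Atlas Mutual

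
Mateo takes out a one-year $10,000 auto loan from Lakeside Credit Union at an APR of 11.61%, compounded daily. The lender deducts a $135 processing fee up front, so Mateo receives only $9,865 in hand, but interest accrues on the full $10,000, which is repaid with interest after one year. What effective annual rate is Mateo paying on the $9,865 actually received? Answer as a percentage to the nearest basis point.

13.85%

Amount owed after one year: 10,000 × (1 + 0.1161/365)^365 = 10,000 × 1.123087 = $11,230.87.
Effective rate on net proceeds: 11,230.87 / 9,865 − 1 = 0.138457 = 13.85%.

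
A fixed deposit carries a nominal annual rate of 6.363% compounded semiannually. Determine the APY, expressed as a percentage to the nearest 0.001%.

6.464%

EAR = (1 + 0.06363/2)^2 − 1.
= 1.064642 − 1 = 6.464%.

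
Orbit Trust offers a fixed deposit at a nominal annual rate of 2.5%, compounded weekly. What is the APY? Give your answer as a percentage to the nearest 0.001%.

2.531%

EAR = (1 + 0.025/52)^52 − 1.
= (1 + 0.000481)^52 − 1 = 1.025309 − 1 = 2.531%.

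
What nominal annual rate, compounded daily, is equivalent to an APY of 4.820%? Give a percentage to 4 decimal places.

(1 + r/365)^365 − 1 = 0.04820, so 1 + r/365 = 1.04820^(1/365).
r/365 = 0.000129, so r = 0.047077 = 4.7077%.

4.7077%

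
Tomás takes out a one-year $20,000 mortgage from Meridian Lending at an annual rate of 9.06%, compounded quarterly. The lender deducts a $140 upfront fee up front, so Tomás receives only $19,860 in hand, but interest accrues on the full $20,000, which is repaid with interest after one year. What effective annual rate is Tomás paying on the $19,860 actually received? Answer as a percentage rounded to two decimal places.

Amount owed after one year: 20,000 × (1 + 0.0906/4)^4 = 20,000 × 1.093725 = $21,874.50.
Effective rate on net proceeds: 21,874.50 / 19,860 − 1 = 0.101435 = 10.14%.

10.14%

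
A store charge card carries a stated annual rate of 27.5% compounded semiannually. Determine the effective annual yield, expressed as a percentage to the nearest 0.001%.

EAR = (1 + 0.275/2)^2 − 1.
= 1.293906 − 1 = 29.391%.

29.391%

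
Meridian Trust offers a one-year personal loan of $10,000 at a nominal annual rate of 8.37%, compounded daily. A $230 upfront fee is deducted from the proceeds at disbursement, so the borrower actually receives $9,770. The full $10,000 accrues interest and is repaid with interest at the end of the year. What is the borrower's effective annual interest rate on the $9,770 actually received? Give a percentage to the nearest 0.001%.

11.289%

Amount owed after one year: 10,000 × (1 + 0.0837/365)^365 = 10,000 × 1.087292 = $10,872.92.
Effective rate on net proceeds: 10,872.92 / 9,770 − 1 = 0.112889 = 11.289%.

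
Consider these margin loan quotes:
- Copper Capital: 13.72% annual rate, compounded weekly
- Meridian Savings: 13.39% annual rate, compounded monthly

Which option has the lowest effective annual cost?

Copper Capital: (1 + 0.1372/52)^52 − 1 = 14.685%
Meridian Savings: (1 + 0.1339/12)^12 − 1 = 14.243%
The lowest effective annual rate is Meridian Savings at 14.243%.

Meridian Savings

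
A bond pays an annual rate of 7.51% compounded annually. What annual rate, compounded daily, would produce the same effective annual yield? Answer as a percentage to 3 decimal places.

Compounded annually, EAR = nominal = 0.075100.
Solve (1 + r/365)^365 = 1.075100: r/365 = 1.075100^(1/365) − 1 = 0.000198, so r = 0.072421 = 7.242%.

7.242%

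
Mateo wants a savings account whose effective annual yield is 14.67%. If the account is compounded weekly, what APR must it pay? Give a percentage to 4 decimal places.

(1 + r/52)^52 − 1 = 0.1467, so 1 + r/52 = 1.1467^(1/52).
r/52 = 0.002636, so r = 0.137069 = 13.7069%.

13.7069%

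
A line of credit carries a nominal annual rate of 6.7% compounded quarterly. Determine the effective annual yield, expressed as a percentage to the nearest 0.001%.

6.870%

EAR = (1 + 0.067/4)^4 − 1.
= 1.068702 − 1 = 6.870%.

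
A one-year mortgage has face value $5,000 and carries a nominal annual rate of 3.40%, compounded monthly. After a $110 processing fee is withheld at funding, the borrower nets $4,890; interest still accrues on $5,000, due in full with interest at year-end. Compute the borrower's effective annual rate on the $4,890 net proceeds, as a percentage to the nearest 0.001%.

Amount owed after one year: 5,000 × (1 + 0.0340/12)^12 = 5,000 × 1.034535 = $5,172.67.
Effective rate on net proceeds: 5,172.67 / 4,890 − 1 = 0.057807 = 5.781%.

5.781%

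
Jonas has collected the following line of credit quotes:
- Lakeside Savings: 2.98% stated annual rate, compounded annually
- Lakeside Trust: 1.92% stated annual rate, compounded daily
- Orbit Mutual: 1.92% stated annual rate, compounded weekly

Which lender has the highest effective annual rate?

Lakeside Savings

Lakeside Savings: compounded annually, EAR = 2.980%
Lakeside Trust: (1 + 0.0192/365)^365 − 1 = 1.938%
Orbit Mutual: (1 + 0.0192/52)^52 − 1 = 1.938%
The highest effective annual rate is Lakeside Savings at 2.980%.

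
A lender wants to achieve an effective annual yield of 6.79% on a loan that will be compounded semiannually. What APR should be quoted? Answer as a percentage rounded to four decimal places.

(1 + r/2)^2 − 1 = 0.0679, so 1 + r/2 = 1.0679^(1/2).
r/2 = 0.033392, so r = 0.066785 = 6.6785%.

6.6785%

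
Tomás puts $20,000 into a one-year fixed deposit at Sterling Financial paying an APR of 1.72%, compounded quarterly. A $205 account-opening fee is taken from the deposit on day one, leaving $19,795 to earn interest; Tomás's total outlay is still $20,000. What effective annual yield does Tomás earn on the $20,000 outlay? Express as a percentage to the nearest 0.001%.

Value after one year: 19,795 × (1 + 0.0172/4)^4 = 19,795 × 1.017311 = $20,137.68.
Effective yield on the $20,000 outlay: 20,137.68 / 20,000 − 1 = 0.006884 = 0.688%.

0.688%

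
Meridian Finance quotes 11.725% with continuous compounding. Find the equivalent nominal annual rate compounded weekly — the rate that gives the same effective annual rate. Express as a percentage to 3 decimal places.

EAR under continuous compounding: e^0.11725 − 1 = 0.124400.
Solve (1 + r/52)^52 = 1.124400: r/52 = 1.124400^(1/52) − 1 = 0.002257, so r = 0.117382 = 11.738%.

11.738%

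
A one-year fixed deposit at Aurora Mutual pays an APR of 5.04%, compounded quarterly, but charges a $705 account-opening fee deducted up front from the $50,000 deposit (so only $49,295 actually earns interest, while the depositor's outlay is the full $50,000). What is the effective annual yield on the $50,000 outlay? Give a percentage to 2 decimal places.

3.65%

Value after one year: 49,295 × (1 + 0.0504/4)^4 = 49,295 × 1.051361 = $51,826.82.
Effective yield on the $50,000 outlay: 51,826.82 / 50,000 − 1 = 0.036536 = 3.65%.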